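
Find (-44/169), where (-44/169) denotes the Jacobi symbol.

1

Pull out -1: (-44/169) = (-1/169)·(44/169). Since 169 ≡ 1 (mod 4), (-1/169) = +1. Now have (44/169).
Factor out 2: 44 = 2^2·11. Since 169 ≡ 1 (mod 8), (2/169) = +1, and (2/169)^2 = +1. Now have (11/169).
169 ≡ 1 (mod 4), so quadratic reciprocity gives (11/169) = (169/11). Reduce: 169 ≡ 4 (mod 11). Now have (4/11).
Factor out 2: 4 = 2^2. Since 11 ≡ 3 (mod 8), (2/11) = -1, and (2/11)^2 = +1. Now have (1/11).
(1/11) = 1. Collecting the sign factors: 1.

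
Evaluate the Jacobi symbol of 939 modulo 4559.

-1

Both 939 ≡ 3 and 4559 ≡ 3 (mod 4), so reciprocity gives (939 / 4559) = -(4559 / 939). Reduce: 4559 ≡ 803 (mod 939). Now have -(803 / 939).
Both 803 ≡ 3 and 939 ≡ 3 (mod 4), so reciprocity gives (803 / 939) = -(939 / 803). Reduce: 939 ≡ 136 (mod 803). Now have (136 / 803).
Factor out 2: 136 = 2^3·17. Since 803 ≡ 3 (mod 8), (2 / 803) = -1, and (2 / 803)^3 = -1. Now have -(17 / 803).
17 ≡ 1 (mod 4), so quadratic reciprocity gives (17 / 803) = (803 / 17). Reduce: 803 ≡ 4 (mod 17). Now have -(4 / 17).
Factor out 2: 4 = 2^2. Since 17 ≡ 1 (mod 8), (2 / 17) = +1, and (2 / 17)^2 = +1. Now have -(1 / 17).
(1 / 17) = 1. Collecting the sign factors: -1.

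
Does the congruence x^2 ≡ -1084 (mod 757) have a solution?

Pull out -1: (-1084|757) = (-1|757)·(1084|757). Since 757 ≡ 1 (mod 4), (-1|757) = +1. Now have (1084|757).
Reduce the numerator: 1084 ≡ 327 (mod 757), so (1084|757) = (327|757).
757 ≡ 1 (mod 4), so quadratic reciprocity gives (327|757) = (757|327). Reduce: 757 ≡ 103 (mod 327). Now have (103|327).
Both 103 ≡ 3 and 327 ≡ 3 (mod 4), so reciprocity gives (103|327) = -(327|103). Reduce: 327 ≡ 18 (mod 103). Now have -(18|103).
Factor out 2: 18 = 2·9. Since 103 ≡ 7 (mod 8), (2|103) = +1. Now have -(9|103).
9 ≡ 1 (mod 4), so quadratic reciprocity gives (9|103) = (103|9). Reduce: 103 ≡ 4 (mod 9). Now have -(4|9).
Factor out 2: 4 = 2^2. Since 9 ≡ 1 (mod 8), (2|9) = +1, and (2|9)^2 = +1. Now have -(1|9).
(1|9) = 1. Collecting the sign factors: -1.
The Legendre symbol is -1, so x^2 ≡ -1084 (mod 757) has no solution.

no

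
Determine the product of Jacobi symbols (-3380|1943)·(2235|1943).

By multiplicativity, (-3380·2235|1943) = (-3380|1943)·(2235|1943).
First factor (-3380|1943):
Reduce the numerator: -3380 ≡ 506 (mod 1943), so (-3380|1943) = (506|1943).
Factor out 2: 506 = 2·253. Since 1943 ≡ 7 (mod 8), (2|1943) = +1. Now have (253|1943).
253 ≡ 1 (mod 4), so quadratic reciprocity gives (253|1943) = (1943|253). Reduce: 1943 ≡ 172 (mod 253). Now have (172|253).
Factor out 2: 172 = 2^2·43. Since 253 ≡ 5 (mod 8), (2|253) = -1, and (2|253)^2 = +1. Now have (43|253).
253 ≡ 1 (mod 4), so quadratic reciprocity gives (43|253) = (253|43). Reduce: 253 ≡ 38 (mod 43). Now have (38|43).
Factor out 2: 38 = 2·19. Since 43 ≡ 3 (mod 8), (2|43) = -1. Now have -(19|43).
Both 19 ≡ 3 and 43 ≡ 3 (mod 4), so reciprocity gives (19|43) = -(43|19). Reduce: 43 ≡ 5 (mod 19). Now have (5|19).
5 ≡ 1 (mod 4), so quadratic reciprocity gives (5|19) = (19|5). Reduce: 19 ≡ 4 (mod 5). Now have (4|5).
Factor out 2: 4 = 2^2. Since 5 ≡ 5 (mod 8), (2|5) = -1, and (2|5)^2 = +1. Now have (1|5).
(1|5) = 1. Collecting the sign factors: 1.
Second factor (2235|1943):
Reduce the numerator: 2235 ≡ 292 (mod 1943), so (2235|1943) = (292|1943).
Factor out 2: 292 = 2^2·73. Since 1943 ≡ 7 (mod 8), (2|1943) = +1, and (2|1943)^2 = +1. Now have (73|1943).
73 ≡ 1 (mod 4), so quadratic reciprocity gives (73|1943) = (1943|73). Reduce: 1943 ≡ 45 (mod 73). Now have (45|73).
45 ≡ 1 (mod 4), so quadratic reciprocity gives (45|73) = (73|45). Reduce: 73 ≡ 28 (mod 45). Now have (28|45).
Factor out 2: 28 = 2^2·7. Since 45 ≡ 5 (mod 8), (2|45) = -1, and (2|45)^2 = +1. Now have (7|45).
45 ≡ 1 (mod 4), so quadratic reciprocity gives (7|45) = (45|7). Reduce: 45 ≡ 3 (mod 7). Now have (3|7).
Both 3 ≡ 3 and 7 ≡ 3 (mod 4), so reciprocity gives (3|7) = -(7|3). Reduce: 7 ≡ 1 (mod 3). Now have -(1|3).
(1|3) = 1. Collecting the sign factors: -1.
Product: (1)·(-1) = -1.

-1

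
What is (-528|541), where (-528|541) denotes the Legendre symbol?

-1

Reduce the numerator: -528 ≡ 13 (mod 541), so (-528|541) = (13|541).
13 ≡ 1 (mod 4), so quadratic reciprocity gives (13|541) = (541|13). Reduce: 541 ≡ 8 (mod 13). Now have (8|13).
Factor out 2: 8 = 2^3. Since 13 ≡ 5 (mod 8), (2|13) = -1, and (2|13)^3 = -1. Now have -(1|13).
(1|13) = 1. Collecting the sign factors: -1.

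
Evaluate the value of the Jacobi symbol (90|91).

(90|91)
  = -(45|91)    [91 ≡ 3 mod 8 ⇒ (2|91) = -1]
  = -(91|45)    [QR: 45 ≡ 1 mod 4, sign kept]
  = -(1|45)    [91 ≡ 1 mod 45]
  = -1    [(1|45) = 1]

-1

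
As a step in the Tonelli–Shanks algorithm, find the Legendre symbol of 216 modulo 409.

Factor out 2: 216 = 2^3·27. Since 409 ≡ 1 (mod 8), (2 / 409) = +1, and (2 / 409)^3 = +1. Now have (27 / 409).
409 ≡ 1 (mod 4), so quadratic reciprocity gives (27 / 409) = (409 / 27). Reduce: 409 ≡ 4 (mod 27). Now have (4 / 27).
Factor out 2: 4 = 2^2. Since 27 ≡ 3 (mod 8), (2 / 27) = -1, and (2 / 27)^2 = +1. Now have (1 / 27).
(1 / 27) = 1. Collecting the sign factors: 1.

1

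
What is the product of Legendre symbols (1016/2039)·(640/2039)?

By multiplicativity, (1016·640/2039) = (1016/2039)·(640/2039).
First factor (1016/2039):
Factor out 2: 1016 = 2^3·127. Since 2039 ≡ 7 (mod 8), (2/2039) = +1, and (2/2039)^3 = +1. Now have (127/2039).
Both 127 ≡ 3 and 2039 ≡ 3 (mod 4), so reciprocity gives (127/2039) = -(2039/127). Reduce: 2039 ≡ 7 (mod 127). Now have -(7/127).
Both 7 ≡ 3 and 127 ≡ 3 (mod 4), so reciprocity gives (7/127) = -(127/7). Reduce: 127 ≡ 1 (mod 7). Now have (1/7).
(1/7) = 1. Collecting the sign factors: 1.
Second factor (640/2039):
Factor out 2: 640 = 2^7·5. Since 2039 ≡ 7 (mod 8), (2/2039) = +1, and (2/2039)^7 = +1. Now have (5/2039).
5 ≡ 1 (mod 4), so quadratic reciprocity gives (5/2039) = (2039/5). Reduce: 2039 ≡ 4 (mod 5). Now have (4/5).
Factor out 2: 4 = 2^2. Since 5 ≡ 5 (mod 8), (2/5) = -1, and (2/5)^2 = +1. Now have (1/5).
(1/5) = 1. Collecting the sign factors: 1.
Product: (1)·(1) = 1.

1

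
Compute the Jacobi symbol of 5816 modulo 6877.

(5816/6877)
  = -(727/6877)    [6877 ≡ 5 mod 8 ⇒ (2/6877)^3 = -1]
  = -(6877/727)    [QR: 6877 ≡ 1 mod 4, sign kept]
  = -(334/727)    [6877 ≡ 334 mod 727]
  = -(167/727)    [727 ≡ 7 mod 8 ⇒ (2/727) = +1]
  = (727/167)    [QR: both ≡ 3 mod 4, sign flips]
  = (59/167)    [727 ≡ 59 mod 167]
  = -(167/59)    [QR: both ≡ 3 mod 4, sign flips]
  = -(49/59)    [167 ≡ 49 mod 59]
  = -(59/49)    [QR: 49 ≡ 1 mod 4, sign kept]
  = -(10/49)    [59 ≡ 10 mod 49]
  = -(5/49)    [49 ≡ 1 mod 8 ⇒ (2/49) = +1]
  = -(49/5)    [QR: 5 ≡ 1 mod 4, sign kept]
  = -(4/5)    [49 ≡ 4 mod 5]
  = -(1/5)    [5 ≡ 5 mod 8 ⇒ (2/5)^2 = +1]
  = -1    [(1/5) = 1]

-1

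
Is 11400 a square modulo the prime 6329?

(11400/6329)
  = (5071/6329)    [11400 ≡ 5071 mod 6329]
  = (6329/5071)    [QR: 6329 ≡ 1 mod 4, sign kept]
  = (1258/5071)    [6329 ≡ 1258 mod 5071]
  = (629/5071)    [5071 ≡ 7 mod 8 ⇒ (2/5071) = +1]
  = (5071/629)    [QR: 629 ≡ 1 mod 4, sign kept]
  = (39/629)    [5071 ≡ 39 mod 629]
  = (629/39)    [QR: 629 ≡ 1 mod 4, sign kept]
  = (5/39)    [629 ≡ 5 mod 39]
  = (39/5)    [QR: 5 ≡ 1 mod 4, sign kept]
  = (4/5)    [39 ≡ 4 mod 5]
  = (1/5)    [5 ≡ 5 mod 8 ⇒ (2/5)^2 = +1]
  = 1    [(1/5) = 1]
The Legendre symbol is 1, so x^2 ≡ 11400 (mod 6329) has solution.

yes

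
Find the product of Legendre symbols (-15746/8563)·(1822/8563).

By multiplicativity, (-15746·1822/8563) = (-15746/8563)·(1822/8563).
First factor (-15746/8563):
Reduce the numerator: -15746 ≡ 1380 (mod 8563), so (-15746/8563) = (1380/8563).
Factor out 2: 1380 = 2^2·345. Since 8563 ≡ 3 (mod 8), (2/8563) = -1, and (2/8563)^2 = +1. Now have (345/8563).
345 ≡ 1 (mod 4), so quadratic reciprocity gives (345/8563) = (8563/345). Reduce: 8563 ≡ 283 (mod 345). Now have (283/345).
345 ≡ 1 (mod 4), so quadratic reciprocity gives (283/345) = (345/283). Reduce: 345 ≡ 62 (mod 283). Now have (62/283).
Factor out 2: 62 = 2·31. Since 283 ≡ 3 (mod 8), (2/283) = -1. Now have -(31/283).
Both 31 ≡ 3 and 283 ≡ 3 (mod 4), so reciprocity gives (31/283) = -(283/31). Reduce: 283 ≡ 4 (mod 31). Now have (4/31).
Factor out 2: 4 = 2^2. Since 31 ≡ 7 (mod 8), (2/31) = +1, and (2/31)^2 = +1. Now have (1/31).
(1/31) = 1. Collecting the sign factors: 1.
Second factor (1822/8563):
Factor out 2: 1822 = 2·911. Since 8563 ≡ 3 (mod 8), (2/8563) = -1. Now have -(911/8563).
Both 911 ≡ 3 and 8563 ≡ 3 (mod 4), so reciprocity gives (911/8563) = -(8563/911). Reduce: 8563 ≡ 364 (mod 911). Now have (364/911).
Factor out 2: 364 = 2^2·91. Since 911 ≡ 7 (mod 8), (2/911) = +1, and (2/911)^2 = +1. Now have (91/911).
Both 91 ≡ 3 and 911 ≡ 3 (mod 4), so reciprocity gives (91/911) = -(911/91). Reduce: 911 ≡ 1 (mod 91). Now have -(1/91).
(1/91) = 1. Collecting the sign factors: -1.
Product: (1)·(-1) = -1.

-1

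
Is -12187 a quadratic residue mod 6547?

no

(-12187/6547)
  = (907/6547)    [-12187 ≡ 907 mod 6547]
  = -(6547/907)    [QR: both ≡ 3 mod 4, sign flips]
  = -(198/907)    [6547 ≡ 198 mod 907]
  = (99/907)    [907 ≡ 3 mod 8 ⇒ (2/907) = -1]
  = -(907/99)    [QR: both ≡ 3 mod 4, sign flips]
  = -(16/99)    [907 ≡ 16 mod 99]
  = -(1/99)    [99 ≡ 3 mod 8 ⇒ (2/99)^4 = +1]
  = -1    [(1/99) = 1]
(-12187/6547) = -1, and 6547 is prime, so -12187 is not a quadratic residue mod 6547.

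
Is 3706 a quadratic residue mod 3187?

(3706|3187)
  = (519|3187)    [3706 ≡ 519 mod 3187]
  = -(3187|519)    [QR: both ≡ 3 mod 4, sign flips]
  = -(73|519)    [3187 ≡ 73 mod 519]
  = -(519|73)    [QR: 73 ≡ 1 mod 4, sign kept]
  = -(8|73)    [519 ≡ 8 mod 73]
  = -(1|73)    [73 ≡ 1 mod 8 ⇒ (2|73)^3 = +1]
  = -1    [(1|73) = 1]
The Legendre symbol is -1, so x^2 ≡ 3706 (mod 3187) has no solution.

no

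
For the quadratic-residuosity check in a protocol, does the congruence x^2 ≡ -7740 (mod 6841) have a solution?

yes

(-7740/6841)
  = (5942/6841)    [-7740 ≡ 5942 mod 6841]
  = (2971/6841)    [6841 ≡ 1 mod 8 ⇒ (2/6841) = +1]
  = (6841/2971)    [QR: 6841 ≡ 1 mod 4, sign kept]
  = (899/2971)    [6841 ≡ 899 mod 2971]
  = -(2971/899)    [QR: both ≡ 3 mod 4, sign flips]
  = -(274/899)    [2971 ≡ 274 mod 899]
  = (137/899)    [899 ≡ 3 mod 8 ⇒ (2/899) = -1]
  = (899/137)    [QR: 137 ≡ 1 mod 4, sign kept]
  = (77/137)    [899 ≡ 77 mod 137]
  = (137/77)    [QR: 77 ≡ 1 mod 4, sign kept]
  = (60/77)    [137 ≡ 60 mod 77]
  = (15/77)    [77 ≡ 5 mod 8 ⇒ (2/77)^2 = +1]
  = (77/15)    [QR: 77 ≡ 1 mod 4, sign kept]
  = (2/15)    [77 ≡ 2 mod 15]
  = (1/15)    [15 ≡ 7 mod 8 ⇒ (2/15) = +1]
  = 1    [(1/15) = 1]
The Legendre symbol is 1, so x^2 ≡ -7740 (mod 6841) has solution.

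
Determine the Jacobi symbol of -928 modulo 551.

Reduce the numerator: -928 ≡ 174 (mod 551), so (-928/551) = (174/551).
Factor out 2: 174 = 2·87. Since 551 ≡ 7 (mod 8), (2/551) = +1. Now have (87/551).
Both 87 ≡ 3 and 551 ≡ 3 (mod 4), so reciprocity gives (87/551) = -(551/87). Reduce: 551 ≡ 29 (mod 87). Now have -(29/87).
29 ≡ 1 (mod 4), so quadratic reciprocity gives (29/87) = (87/29). Reduce: 87 ≡ 0 (mod 29). Now have -(0/29).
The numerator is now 0 with denominator 29 > 1: the symbol is 0.

0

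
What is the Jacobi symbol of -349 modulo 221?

(-349 / 221)
  = (349 / 221)    [221 ≡ 1 mod 4 ⇒ (-1 / 221) = +1]
  = (128 / 221)    [349 ≡ 128 mod 221]
  = -(1 / 221)    [221 ≡ 5 mod 8 ⇒ (2 / 221)^7 = -1]
  = -1    [(1 / 221) = 1]

-1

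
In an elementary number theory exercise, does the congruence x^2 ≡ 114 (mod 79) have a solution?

no

Reduce the numerator: 114 ≡ 35 (mod 79), so (114/79) = (35/79).
Both 35 ≡ 3 and 79 ≡ 3 (mod 4), so reciprocity gives (35/79) = -(79/35). Reduce: 79 ≡ 9 (mod 35). Now have -(9/35).
9 ≡ 1 (mod 4), so quadratic reciprocity gives (9/35) = (35/9). Reduce: 35 ≡ 8 (mod 9). Now have -(8/9).
Factor out 2: 8 = 2^3. Since 9 ≡ 1 (mod 8), (2/9) = +1, and (2/9)^3 = +1. Now have -(1/9).
(1/9) = 1. Collecting the sign factors: -1.
(114/79) = -1, and 79 is prime, so 114 is not a quadratic residue mod 79.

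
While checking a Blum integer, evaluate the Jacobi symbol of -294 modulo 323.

(-294/323)
  = (29/323)    [-294 ≡ 29 mod 323]
  = (323/29)    [QR: 29 ≡ 1 mod 4, sign kept]
  = (4/29)    [323 ≡ 4 mod 29]
  = (1/29)    [29 ≡ 5 mod 8 ⇒ (2/29)^2 = +1]
  = 1    [(1/29) = 1]

1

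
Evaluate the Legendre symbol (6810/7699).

1

(6810/7699)
  = -(3405/7699)    [7699 ≡ 3 mod 8 ⇒ (2/7699) = -1]
  = -(7699/3405)    [QR: 3405 ≡ 1 mod 4, sign kept]
  = -(889/3405)    [7699 ≡ 889 mod 3405]
  = -(3405/889)    [QR: 889 ≡ 1 mod 4, sign kept]
  = -(738/889)    [3405 ≡ 738 mod 889]
  = -(369/889)    [889 ≡ 1 mod 8 ⇒ (2/889) = +1]
  = -(889/369)    [QR: 369 ≡ 1 mod 4, sign kept]
  = -(151/369)    [889 ≡ 151 mod 369]
  = -(369/151)    [QR: 369 ≡ 1 mod 4, sign kept]
  = -(67/151)    [369 ≡ 67 mod 151]
  = (151/67)    [QR: both ≡ 3 mod 4, sign flips]
  = (17/67)    [151 ≡ 17 mod 67]
  = (67/17)    [QR: 17 ≡ 1 mod 4, sign kept]
  = (16/17)    [67 ≡ 16 mod 17]
  = (1/17)    [17 ≡ 1 mod 8 ⇒ (2/17)^4 = +1]
  = 1    [(1/17) = 1]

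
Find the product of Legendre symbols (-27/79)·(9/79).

By multiplicativity, (-27·9/79) = (-27/79)·(9/79).
First factor (-27/79):
Pull out -1: (-27/79) = (-1/79)·(27/79). Since 79 ≡ 3 (mod 4), (-1/79) = -1. Now have -(27/79).
Both 27 ≡ 3 and 79 ≡ 3 (mod 4), so reciprocity gives (27/79) = -(79/27). Reduce: 79 ≡ 25 (mod 27). Now have (25/27).
25 ≡ 1 (mod 4), so quadratic reciprocity gives (25/27) = (27/25). Reduce: 27 ≡ 2 (mod 25). Now have (2/25).
Factor out 2: 2 = 2. Since 25 ≡ 1 (mod 8), (2/25) = +1. Now have (1/25).
(1/25) = 1. Collecting the sign factors: 1.
Second factor (9/79):
9 ≡ 1 (mod 4), so quadratic reciprocity gives (9/79) = (79/9). Reduce: 79 ≡ 7 (mod 9). Now have (7/9).
9 ≡ 1 (mod 4), so quadratic reciprocity gives (7/9) = (9/7). Reduce: 9 ≡ 2 (mod 7). Now have (2/7).
Factor out 2: 2 = 2. Since 7 ≡ 7 (mod 8), (2/7) = +1. Now have (1/7).
(1/7) = 1. Collecting the sign factors: 1.
Product: (1)·(1) = 1.

1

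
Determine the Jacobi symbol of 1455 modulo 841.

Reduce the numerator: 1455 ≡ 614 (mod 841), so (1455|841) = (614|841).
Factor out 2: 614 = 2·307. Since 841 ≡ 1 (mod 8), (2|841) = +1. Now have (307|841).
841 ≡ 1 (mod 4), so quadratic reciprocity gives (307|841) = (841|307). Reduce: 841 ≡ 227 (mod 307). Now have (227|307).
Both 227 ≡ 3 and 307 ≡ 3 (mod 4), so reciprocity gives (227|307) = -(307|227). Reduce: 307 ≡ 80 (mod 227). Now have -(80|227).
Factor out 2: 80 = 2^4·5. Since 227 ≡ 3 (mod 8), (2|227) = -1, and (2|227)^4 = +1. Now have -(5|227).
5 ≡ 1 (mod 4), so quadratic reciprocity gives (5|227) = (227|5). Reduce: 227 ≡ 2 (mod 5). Now have -(2|5).
Factor out 2: 2 = 2. Since 5 ≡ 5 (mod 8), (2|5) = -1. Now have (1|5).
(1|5) = 1. Collecting the sign factors: 1.

1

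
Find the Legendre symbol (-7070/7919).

-1

Reduce the numerator: -7070 ≡ 849 (mod 7919), so (-7070/7919) = (849/7919).
849 ≡ 1 (mod 4), so quadratic reciprocity gives (849/7919) = (7919/849). Reduce: 7919 ≡ 278 (mod 849). Now have (278/849).
Factor out 2: 278 = 2·139. Since 849 ≡ 1 (mod 8), (2/849) = +1. Now have (139/849).
849 ≡ 1 (mod 4), so quadratic reciprocity gives (139/849) = (849/139). Reduce: 849 ≡ 15 (mod 139). Now have (15/139).
Both 15 ≡ 3 and 139 ≡ 3 (mod 4), so reciprocity gives (15/139) = -(139/15). Reduce: 139 ≡ 4 (mod 15). Now have -(4/15).
Factor out 2: 4 = 2^2. Since 15 ≡ 7 (mod 8), (2/15) = +1, and (2/15)^2 = +1. Now have -(1/15).
(1/15) = 1. Collecting the sign factors: -1.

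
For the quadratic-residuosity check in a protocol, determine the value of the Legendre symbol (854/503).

(854/503)
  = (351/503)    [854 ≡ 351 mod 503]
  = -(503/351)    [QR: both ≡ 3 mod 4, sign flips]
  = -(152/351)    [503 ≡ 152 mod 351]
  = -(19/351)    [351 ≡ 7 mod 8 ⇒ (2/351)^3 = +1]
  = (351/19)    [QR: both ≡ 3 mod 4, sign flips]
  = (9/19)    [351 ≡ 9 mod 19]
  = (19/9)    [QR: 9 ≡ 1 mod 4, sign kept]
  = (1/9)    [19 ≡ 1 mod 9]
  = 1    [(1/9) = 1]

1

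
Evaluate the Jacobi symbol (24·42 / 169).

By multiplicativity, (24·42 / 169) = (24 / 169)·(42 / 169).
First factor (24 / 169):
(24 / 169)
  = (3 / 169)    [169 ≡ 1 mod 8 ⇒ (2 / 169)^3 = +1]
  = (169 / 3)    [QR: 169 ≡ 1 mod 4, sign kept]
  = (1 / 3)    [169 ≡ 1 mod 3]
  = 1    [(1 / 3) = 1]
Second factor (42 / 169):
(42 / 169)
  = (21 / 169)    [169 ≡ 1 mod 8 ⇒ (2 / 169) = +1]
  = (169 / 21)    [QR: 21 ≡ 1 mod 4, sign kept]
  = (1 / 21)    [169 ≡ 1 mod 21]
  = 1    [(1 / 21) = 1]
Product: (1)·(1) = 1.

1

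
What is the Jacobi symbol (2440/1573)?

Reduce the numerator: 2440 ≡ 867 (mod 1573), so (2440/1573) = (867/1573).
1573 ≡ 1 (mod 4), so quadratic reciprocity gives (867/1573) = (1573/867). Reduce: 1573 ≡ 706 (mod 867). Now have (706/867).
Factor out 2: 706 = 2·353. Since 867 ≡ 3 (mod 8), (2/867) = -1. Now have -(353/867).
353 ≡ 1 (mod 4), so quadratic reciprocity gives (353/867) = (867/353). Reduce: 867 ≡ 161 (mod 353). Now have -(161/353).
161 ≡ 1 (mod 4), so quadratic reciprocity gives (161/353) = (353/161). Reduce: 353 ≡ 31 (mod 161). Now have -(31/161).
161 ≡ 1 (mod 4), so quadratic reciprocity gives (31/161) = (161/31). Reduce: 161 ≡ 6 (mod 31). Now have -(6/31).
Factor out 2: 6 = 2·3. Since 31 ≡ 7 (mod 8), (2/31) = +1. Now have -(3/31).
Both 3 ≡ 3 and 31 ≡ 3 (mod 4), so reciprocity gives (3/31) = -(31/3). Reduce: 31 ≡ 1 (mod 3). Now have (1/3).
(1/3) = 1. Collecting the sign factors: 1.

1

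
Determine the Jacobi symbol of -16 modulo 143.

-1

(-16|143)
  = -(16|143)    [143 ≡ 3 mod 4 ⇒ (-1|143) = -1]
  = -(1|143)    [143 ≡ 7 mod 8 ⇒ (2|143)^4 = +1]
  = -1    [(1|143) = 1]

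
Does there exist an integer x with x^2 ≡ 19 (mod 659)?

(19/659)
  = -(659/19)    [QR: both ≡ 3 mod 4, sign flips]
  = -(13/19)    [659 ≡ 13 mod 19]
  = -(19/13)    [QR: 13 ≡ 1 mod 4, sign kept]
  = -(6/13)    [19 ≡ 6 mod 13]
  = (3/13)    [13 ≡ 5 mod 8 ⇒ (2/13) = -1]
  = (13/3)    [QR: 13 ≡ 1 mod 4, sign kept]
  = (1/3)    [13 ≡ 1 mod 3]
  = 1    [(1/3) = 1]
The Legendre symbol is 1, so x^2 ≡ 19 (mod 659) has solution.

yes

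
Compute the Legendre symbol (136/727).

1

(136/727)
  = (17/727)    [727 ≡ 7 mod 8 ⇒ (2/727)^3 = +1]
  = (727/17)    [QR: 17 ≡ 1 mod 4, sign kept]
  = (13/17)    [727 ≡ 13 mod 17]
  = (17/13)    [QR: 13 ≡ 1 mod 4, sign kept]
  = (4/13)    [17 ≡ 4 mod 13]
  = (1/13)    [13 ≡ 5 mod 8 ⇒ (2/13)^2 = +1]
  = 1    [(1/13) = 1]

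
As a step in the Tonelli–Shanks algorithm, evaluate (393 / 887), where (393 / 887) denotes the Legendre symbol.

393 ≡ 1 (mod 4), so quadratic reciprocity gives (393 / 887) = (887 / 393). Reduce: 887 ≡ 101 (mod 393). Now have (101 / 393).
101 ≡ 1 (mod 4), so quadratic reciprocity gives (101 / 393) = (393 / 101). Reduce: 393 ≡ 90 (mod 101). Now have (90 / 101).
Factor out 2: 90 = 2·45. Since 101 ≡ 5 (mod 8), (2 / 101) = -1. Now have -(45 / 101).
45 ≡ 1 (mod 4), so quadratic reciprocity gives (45 / 101) = (101 / 45). Reduce: 101 ≡ 11 (mod 45). Now have -(11 / 45).
45 ≡ 1 (mod 4), so quadratic reciprocity gives (11 / 45) = (45 / 11). Reduce: 45 ≡ 1 (mod 11). Now have -(1 / 11).
(1 / 11) = 1. Collecting the sign factors: -1.

-1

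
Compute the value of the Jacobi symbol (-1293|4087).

Pull out -1: (-1293|4087) = (-1|4087)·(1293|4087). Since 4087 ≡ 3 (mod 4), (-1|4087) = -1. Now have -(1293|4087).
1293 ≡ 1 (mod 4), so quadratic reciprocity gives (1293|4087) = (4087|1293). Reduce: 4087 ≡ 208 (mod 1293). Now have -(208|1293).
Factor out 2: 208 = 2^4·13. Since 1293 ≡ 5 (mod 8), (2|1293) = -1, and (2|1293)^4 = +1. Now have -(13|1293).
13 ≡ 1 (mod 4), so quadratic reciprocity gives (13|1293) = (1293|13). Reduce: 1293 ≡ 6 (mod 13). Now have -(6|13).
Factor out 2: 6 = 2·3. Since 13 ≡ 5 (mod 8), (2|13) = -1. Now have (3|13).
13 ≡ 1 (mod 4), so quadratic reciprocity gives (3|13) = (13|3). Reduce: 13 ≡ 1 (mod 3). Now have (1|3).
(1|3) = 1. Collecting the sign factors: 1.

1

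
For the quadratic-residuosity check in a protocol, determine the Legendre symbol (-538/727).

Reduce the numerator: -538 ≡ 189 (mod 727), so (-538/727) = (189/727).
189 ≡ 1 (mod 4), so quadratic reciprocity gives (189/727) = (727/189). Reduce: 727 ≡ 160 (mod 189). Now have (160/189).
Factor out 2: 160 = 2^5·5. Since 189 ≡ 5 (mod 8), (2/189) = -1, and (2/189)^5 = -1. Now have -(5/189).
5 ≡ 1 (mod 4), so quadratic reciprocity gives (5/189) = (189/5). Reduce: 189 ≡ 4 (mod 5). Now have -(4/5).
Factor out 2: 4 = 2^2. Since 5 ≡ 5 (mod 8), (2/5) = -1, and (2/5)^2 = +1. Now have -(1/5).
(1/5) = 1. Collecting the sign factors: -1.

-1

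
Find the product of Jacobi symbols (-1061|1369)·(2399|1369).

1

By multiplicativity, (-1061·2399|1369) = (-1061|1369)·(2399|1369).
First factor (-1061|1369):
(-1061|1369)
  = (1061|1369)    [1369 ≡ 1 mod 4 ⇒ (-1|1369) = +1]
  = (1369|1061)    [QR: 1061 ≡ 1 mod 4, sign kept]
  = (308|1061)    [1369 ≡ 308 mod 1061]
  = (77|1061)    [1061 ≡ 5 mod 8 ⇒ (2|1061)^2 = +1]
  = (1061|77)    [QR: 77 ≡ 1 mod 4, sign kept]
  = (60|77)    [1061 ≡ 60 mod 77]
  = (15|77)    [77 ≡ 5 mod 8 ⇒ (2|77)^2 = +1]
  = (77|15)    [QR: 77 ≡ 1 mod 4, sign kept]
  = (2|15)    [77 ≡ 2 mod 15]
  = (1|15)    [15 ≡ 7 mod 8 ⇒ (2|15) = +1]
  = 1    [(1|15) = 1]
Second factor (2399|1369):
(2399|1369)
  = (1030|1369)    [2399 ≡ 1030 mod 1369]
  = (515|1369)    [1369 ≡ 1 mod 8 ⇒ (2|1369) = +1]
  = (1369|515)    [QR: 1369 ≡ 1 mod 4, sign kept]
  = (339|515)    [1369 ≡ 339 mod 515]
  = -(515|339)    [QR: both ≡ 3 mod 4, sign flips]
  = -(176|339)    [515 ≡ 176 mod 339]
  = -(11|339)    [339 ≡ 3 mod 8 ⇒ (2|339)^4 = +1]
  = (339|11)    [QR: both ≡ 3 mod 4, sign flips]
  = (9|11)    [339 ≡ 9 mod 11]
  = (11|9)    [QR: 9 ≡ 1 mod 4, sign kept]
  = (2|9)    [11 ≡ 2 mod 9]
  = (1|9)    [9 ≡ 1 mod 8 ⇒ (2|9) = +1]
  = 1    [(1|9) = 1]
Product: (1)·(1) = 1.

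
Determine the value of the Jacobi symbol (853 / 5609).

-1

(853 / 5609)
  = (5609 / 853)    [QR: 853 ≡ 1 mod 4, sign kept]
  = (491 / 853)    [5609 ≡ 491 mod 853]
  = (853 / 491)    [QR: 853 ≡ 1 mod 4, sign kept]
  = (362 / 491)    [853 ≡ 362 mod 491]
  = -(181 / 491)    [491 ≡ 3 mod 8 ⇒ (2 / 491) = -1]
  = -(491 / 181)    [QR: 181 ≡ 1 mod 4, sign kept]
  = -(129 / 181)    [491 ≡ 129 mod 181]
  = -(181 / 129)    [QR: 129 ≡ 1 mod 4, sign kept]
  = -(52 / 129)    [181 ≡ 52 mod 129]
  = -(13 / 129)    [129 ≡ 1 mod 8 ⇒ (2 / 129)^2 = +1]
  = -(129 / 13)    [QR: 13 ≡ 1 mod 4, sign kept]
  = -(12 / 13)    [129 ≡ 12 mod 13]
  = -(3 / 13)    [13 ≡ 5 mod 8 ⇒ (2 / 13)^2 = +1]
  = -(13 / 3)    [QR: 13 ≡ 1 mod 4, sign kept]
  = -(1 / 3)    [13 ≡ 1 mod 3]
  = -1    [(1 / 3) = 1]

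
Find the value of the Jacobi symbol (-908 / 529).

(-908 / 529)
  = (150 / 529)    [-908 ≡ 150 mod 529]
  = (75 / 529)    [529 ≡ 1 mod 8 ⇒ (2 / 529) = +1]
  = (529 / 75)    [QR: 529 ≡ 1 mod 4, sign kept]
  = (4 / 75)    [529 ≡ 4 mod 75]
  = (1 / 75)    [75 ≡ 3 mod 8 ⇒ (2 / 75)^2 = +1]
  = 1    [(1 / 75) = 1]

1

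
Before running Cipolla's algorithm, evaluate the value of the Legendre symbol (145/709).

(145/709)
  = (709/145)    [QR: 145 ≡ 1 mod 4, sign kept]
  = (129/145)    [709 ≡ 129 mod 145]
  = (145/129)    [QR: 129 ≡ 1 mod 4, sign kept]
  = (16/129)    [145 ≡ 16 mod 129]
  = (1/129)    [129 ≡ 1 mod 8 ⇒ (2/129)^4 = +1]
  = 1    [(1/129) = 1]

1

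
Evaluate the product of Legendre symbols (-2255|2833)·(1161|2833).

1

By multiplicativity, (-2255·1161|2833) = (-2255|2833)·(1161|2833).
First factor (-2255|2833):
Pull out -1: (-2255|2833) = (-1|2833)·(2255|2833). Since 2833 ≡ 1 (mod 4), (-1|2833) = +1. Now have (2255|2833).
2833 ≡ 1 (mod 4), so quadratic reciprocity gives (2255|2833) = (2833|2255). Reduce: 2833 ≡ 578 (mod 2255). Now have (578|2255).
Factor out 2: 578 = 2·289. Since 2255 ≡ 7 (mod 8), (2|2255) = +1. Now have (289|2255).
289 ≡ 1 (mod 4), so quadratic reciprocity gives (289|2255) = (2255|289). Reduce: 2255 ≡ 232 (mod 289). Now have (232|289).
Factor out 2: 232 = 2^3·29. Since 289 ≡ 1 (mod 8), (2|289) = +1, and (2|289)^3 = +1. Now have (29|289).
29 ≡ 1 (mod 4), so quadratic reciprocity gives (29|289) = (289|29). Reduce: 289 ≡ 28 (mod 29). Now have (28|29).
Factor out 2: 28 = 2^2·7. Since 29 ≡ 5 (mod 8), (2|29) = -1, and (2|29)^2 = +1. Now have (7|29).
29 ≡ 1 (mod 4), so quadratic reciprocity gives (7|29) = (29|7). Reduce: 29 ≡ 1 (mod 7). Now have (1|7).
(1|7) = 1. Collecting the sign factors: 1.
Second factor (1161|2833):
1161 ≡ 1 (mod 4), so quadratic reciprocity gives (1161|2833) = (2833|1161). Reduce: 2833 ≡ 511 (mod 1161). Now have (511|1161).
1161 ≡ 1 (mod 4), so quadratic reciprocity gives (511|1161) = (1161|511). Reduce: 1161 ≡ 139 (mod 511). Now have (139|511).
Both 139 ≡ 3 and 511 ≡ 3 (mod 4), so reciprocity gives (139|511) = -(511|139). Reduce: 511 ≡ 94 (mod 139). Now have -(94|139).
Factor out 2: 94 = 2·47. Since 139 ≡ 3 (mod 8), (2|139) = -1. Now have (47|139).
Both 47 ≡ 3 and 139 ≡ 3 (mod 4), so reciprocity gives (47|139) = -(139|47). Reduce: 139 ≡ 45 (mod 47). Now have -(45|47).
45 ≡ 1 (mod 4), so quadratic reciprocity gives (45|47) = (47|45). Reduce: 47 ≡ 2 (mod 45). Now have -(2|45).
Factor out 2: 2 = 2. Since 45 ≡ 5 (mod 8), (2|45) = -1. Now have (1|45).
(1|45) = 1. Collecting the sign factors: 1.
Product: (1)·(1) = 1.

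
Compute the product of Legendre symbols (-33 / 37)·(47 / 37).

By multiplicativity, (-33·47 / 37) = (-33 / 37)·(47 / 37).
First factor (-33 / 37):
Reduce the numerator: -33 ≡ 4 (mod 37), so (-33 / 37) = (4 / 37).
Factor out 2: 4 = 2^2. Since 37 ≡ 5 (mod 8), (2 / 37) = -1, and (2 / 37)^2 = +1. Now have (1 / 37).
(1 / 37) = 1. Collecting the sign factors: 1.
Second factor (47 / 37):
Reduce the numerator: 47 ≡ 10 (mod 37), so (47 / 37) = (10 / 37).
Factor out 2: 10 = 2·5. Since 37 ≡ 5 (mod 8), (2 / 37) = -1. Now have -(5 / 37).
5 ≡ 1 (mod 4), so quadratic reciprocity gives (5 / 37) = (37 / 5). Reduce: 37 ≡ 2 (mod 5). Now have -(2 / 5).
Factor out 2: 2 = 2. Since 5 ≡ 5 (mod 8), (2 / 5) = -1. Now have (1 / 5).
(1 / 5) = 1. Collecting the sign factors: 1.
Product: (1)·(1) = 1.

1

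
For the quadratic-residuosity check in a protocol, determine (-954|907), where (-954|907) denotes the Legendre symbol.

1

(-954|907)
  = (860|907)    [-954 ≡ 860 mod 907]
  = (215|907)    [907 ≡ 3 mod 8 ⇒ (2|907)^2 = +1]
  = -(907|215)    [QR: both ≡ 3 mod 4, sign flips]
  = -(47|215)    [907 ≡ 47 mod 215]
  = (215|47)    [QR: both ≡ 3 mod 4, sign flips]
  = (27|47)    [215 ≡ 27 mod 47]
  = -(47|27)    [QR: both ≡ 3 mod 4, sign flips]
  = -(20|27)    [47 ≡ 20 mod 27]
  = -(5|27)    [27 ≡ 3 mod 8 ⇒ (2|27)^2 = +1]
  = -(27|5)    [QR: 5 ≡ 1 mod 4, sign kept]
  = -(2|5)    [27 ≡ 2 mod 5]
  = (1|5)    [5 ≡ 5 mod 8 ⇒ (2|5) = -1]
  = 1    [(1|5) = 1]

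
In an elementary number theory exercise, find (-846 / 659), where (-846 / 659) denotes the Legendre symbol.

Pull out -1: (-846 / 659) = (-1 / 659)·(846 / 659). Since 659 ≡ 3 (mod 4), (-1 / 659) = -1. Now have -(846 / 659).
Reduce the numerator: 846 ≡ 187 (mod 659), so (846 / 659) = (187 / 659).
Both 187 ≡ 3 and 659 ≡ 3 (mod 4), so reciprocity gives (187 / 659) = -(659 / 187). Reduce: 659 ≡ 98 (mod 187). Now have (98 / 187).
Factor out 2: 98 = 2·49. Since 187 ≡ 3 (mod 8), (2 / 187) = -1. Now have -(49 / 187).
49 ≡ 1 (mod 4), so quadratic reciprocity gives (49 / 187) = (187 / 49). Reduce: 187 ≡ 40 (mod 49). Now have -(40 / 49).
Factor out 2: 40 = 2^3·5. Since 49 ≡ 1 (mod 8), (2 / 49) = +1, and (2 / 49)^3 = +1. Now have -(5 / 49).
5 ≡ 1 (mod 4), so quadratic reciprocity gives (5 / 49) = (49 / 5). Reduce: 49 ≡ 4 (mod 5). Now have -(4 / 5).
Factor out 2: 4 = 2^2. Since 5 ≡ 5 (mod 8), (2 / 5) = -1, and (2 / 5)^2 = +1. Now have -(1 / 5).
(1 / 5) = 1. Collecting the sign factors: -1.

-1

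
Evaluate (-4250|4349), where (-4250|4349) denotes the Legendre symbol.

(-4250|4349)
  = (4250|4349)    [4349 ≡ 1 mod 4 ⇒ (-1|4349) = +1]
  = -(2125|4349)    [4349 ≡ 5 mod 8 ⇒ (2|4349) = -1]
  = -(4349|2125)    [QR: 2125 ≡ 1 mod 4, sign kept]
  = -(99|2125)    [4349 ≡ 99 mod 2125]
  = -(2125|99)    [QR: 2125 ≡ 1 mod 4, sign kept]
  = -(46|99)    [2125 ≡ 46 mod 99]
  = (23|99)    [99 ≡ 3 mod 8 ⇒ (2|99) = -1]
  = -(99|23)    [QR: both ≡ 3 mod 4, sign flips]
  = -(7|23)    [99 ≡ 7 mod 23]
  = (23|7)    [QR: both ≡ 3 mod 4, sign flips]
  = (2|7)    [23 ≡ 2 mod 7]
  = (1|7)    [7 ≡ 7 mod 8 ⇒ (2|7) = +1]
  = 1    [(1|7) = 1]

1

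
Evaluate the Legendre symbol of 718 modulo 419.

Reduce the numerator: 718 ≡ 299 (mod 419), so (718/419) = (299/419).
Both 299 ≡ 3 and 419 ≡ 3 (mod 4), so reciprocity gives (299/419) = -(419/299). Reduce: 419 ≡ 120 (mod 299). Now have -(120/299).
Factor out 2: 120 = 2^3·15. Since 299 ≡ 3 (mod 8), (2/299) = -1, and (2/299)^3 = -1. Now have (15/299).
Both 15 ≡ 3 and 299 ≡ 3 (mod 4), so reciprocity gives (15/299) = -(299/15). Reduce: 299 ≡ 14 (mod 15). Now have -(14/15).
Factor out 2: 14 = 2·7. Since 15 ≡ 7 (mod 8), (2/15) = +1. Now have -(7/15).
Both 7 ≡ 3 and 15 ≡ 3 (mod 4), so reciprocity gives (7/15) = -(15/7). Reduce: 15 ≡ 1 (mod 7). Now have (1/7).
(1/7) = 1. Collecting the sign factors: 1.

1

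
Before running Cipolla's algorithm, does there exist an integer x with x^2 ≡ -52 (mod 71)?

yes

Reduce the numerator: -52 ≡ 19 (mod 71), so (-52|71) = (19|71).
Both 19 ≡ 3 and 71 ≡ 3 (mod 4), so reciprocity gives (19|71) = -(71|19). Reduce: 71 ≡ 14 (mod 19). Now have -(14|19).
Factor out 2: 14 = 2·7. Since 19 ≡ 3 (mod 8), (2|19) = -1. Now have (7|19).
Both 7 ≡ 3 and 19 ≡ 3 (mod 4), so reciprocity gives (7|19) = -(19|7). Reduce: 19 ≡ 5 (mod 7). Now have -(5|7).
5 ≡ 1 (mod 4), so quadratic reciprocity gives (5|7) = (7|5). Reduce: 7 ≡ 2 (mod 5). Now have -(2|5).
Factor out 2: 2 = 2. Since 5 ≡ 5 (mod 8), (2|5) = -1. Now have (1|5).
(1|5) = 1. Collecting the sign factors: 1.
The Legendre symbol is 1, so x^2 ≡ -52 (mod 71) has solution.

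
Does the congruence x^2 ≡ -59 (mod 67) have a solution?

no

(-59|67)
  = (8|67)    [-59 ≡ 8 mod 67]
  = -(1|67)    [67 ≡ 3 mod 8 ⇒ (2|67)^3 = -1]
  = -1    [(1|67) = 1]
(-59|67) = -1, and 67 is prime, so -59 is not a quadratic residue mod 67.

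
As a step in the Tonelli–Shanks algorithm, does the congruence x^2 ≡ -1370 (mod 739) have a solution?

(-1370|739)
  = (108|739)    [-1370 ≡ 108 mod 739]
  = (27|739)    [739 ≡ 3 mod 8 ⇒ (2|739)^2 = +1]
  = -(739|27)    [QR: both ≡ 3 mod 4, sign flips]
  = -(10|27)    [739 ≡ 10 mod 27]
  = (5|27)    [27 ≡ 3 mod 8 ⇒ (2|27) = -1]
  = (27|5)    [QR: 5 ≡ 1 mod 4, sign kept]
  = (2|5)    [27 ≡ 2 mod 5]
  = -(1|5)    [5 ≡ 5 mod 8 ⇒ (2|5) = -1]
  = -1    [(1|5) = 1]
(-1370|739) = -1, and 739 is prime, so -1370 is not a quadratic residue mod 739.

no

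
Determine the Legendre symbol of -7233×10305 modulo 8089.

-1

By multiplicativity, (-7233·10305|8089) = (-7233|8089)·(10305|8089).
First factor (-7233|8089):
Reduce the numerator: -7233 ≡ 856 (mod 8089), so (-7233|8089) = (856|8089).
Factor out 2: 856 = 2^3·107. Since 8089 ≡ 1 (mod 8), (2|8089) = +1, and (2|8089)^3 = +1. Now have (107|8089).
8089 ≡ 1 (mod 4), so quadratic reciprocity gives (107|8089) = (8089|107). Reduce: 8089 ≡ 64 (mod 107). Now have (64|107).
Factor out 2: 64 = 2^6. Since 107 ≡ 3 (mod 8), (2|107) = -1, and (2|107)^6 = +1. Now have (1|107).
(1|107) = 1. Collecting the sign factors: 1.
Second factor (10305|8089):
Reduce the numerator: 10305 ≡ 2216 (mod 8089), so (10305|8089) = (2216|8089).
Factor out 2: 2216 = 2^3·277. Since 8089 ≡ 1 (mod 8), (2|8089) = +1, and (2|8089)^3 = +1. Now have (277|8089).
277 ≡ 1 (mod 4), so quadratic reciprocity gives (277|8089) = (8089|277). Reduce: 8089 ≡ 56 (mod 277). Now have (56|277).
Factor out 2: 56 = 2^3·7. Since 277 ≡ 5 (mod 8), (2|277) = -1, and (2|277)^3 = -1. Now have -(7|277).
277 ≡ 1 (mod 4), so quadratic reciprocity gives (7|277) = (277|7). Reduce: 277 ≡ 4 (mod 7). Now have -(4|7).
Factor out 2: 4 = 2^2. Since 7 ≡ 7 (mod 8), (2|7) = +1, and (2|7)^2 = +1. Now have -(1|7).
(1|7) = 1. Collecting the sign factors: -1.
Product: (1)·(-1) = -1.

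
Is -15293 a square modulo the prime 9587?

yes

Reduce the numerator: -15293 ≡ 3881 (mod 9587), so (-15293/9587) = (3881/9587).
3881 ≡ 1 (mod 4), so quadratic reciprocity gives (3881/9587) = (9587/3881). Reduce: 9587 ≡ 1825 (mod 3881). Now have (1825/3881).
1825 ≡ 1 (mod 4), so quadratic reciprocity gives (1825/3881) = (3881/1825). Reduce: 3881 ≡ 231 (mod 1825). Now have (231/1825).
1825 ≡ 1 (mod 4), so quadratic reciprocity gives (231/1825) = (1825/231). Reduce: 1825 ≡ 208 (mod 231). Now have (208/231).
Factor out 2: 208 = 2^4·13. Since 231 ≡ 7 (mod 8), (2/231) = +1, and (2/231)^4 = +1. Now have (13/231).
13 ≡ 1 (mod 4), so quadratic reciprocity gives (13/231) = (231/13). Reduce: 231 ≡ 10 (mod 13). Now have (10/13).
Factor out 2: 10 = 2·5. Since 13 ≡ 5 (mod 8), (2/13) = -1. Now have -(5/13).
5 ≡ 1 (mod 4), so quadratic reciprocity gives (5/13) = (13/5). Reduce: 13 ≡ 3 (mod 5). Now have -(3/5).
5 ≡ 1 (mod 4), so quadratic reciprocity gives (3/5) = (5/3). Reduce: 5 ≡ 2 (mod 3). Now have -(2/3).
Factor out 2: 2 = 2. Since 3 ≡ 3 (mod 8), (2/3) = -1. Now have (1/3).
(1/3) = 1. Collecting the sign factors: 1.
(-15293/9587) = 1, and 9587 is prime, so -15293 is a quadratic residue mod 9587.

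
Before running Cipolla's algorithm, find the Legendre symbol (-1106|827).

-1

Pull out -1: (-1106|827) = (-1|827)·(1106|827). Since 827 ≡ 3 (mod 4), (-1|827) = -1. Now have -(1106|827).
Reduce the numerator: 1106 ≡ 279 (mod 827), so (1106|827) = (279|827).
Both 279 ≡ 3 and 827 ≡ 3 (mod 4), so reciprocity gives (279|827) = -(827|279). Reduce: 827 ≡ 269 (mod 279). Now have (269|279).
269 ≡ 1 (mod 4), so quadratic reciprocity gives (269|279) = (279|269). Reduce: 279 ≡ 10 (mod 269). Now have (10|269).
Factor out 2: 10 = 2·5. Since 269 ≡ 5 (mod 8), (2|269) = -1. Now have -(5|269).
5 ≡ 1 (mod 4), so quadratic reciprocity gives (5|269) = (269|5). Reduce: 269 ≡ 4 (mod 5). Now have -(4|5).
Factor out 2: 4 = 2^2. Since 5 ≡ 5 (mod 8), (2|5) = -1, and (2|5)^2 = +1. Now have -(1|5).
(1|5) = 1. Collecting the sign factors: -1.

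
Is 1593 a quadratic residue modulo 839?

Reduce the numerator: 1593 ≡ 754 (mod 839), so (1593|839) = (754|839).
Factor out 2: 754 = 2·377. Since 839 ≡ 7 (mod 8), (2|839) = +1. Now have (377|839).
377 ≡ 1 (mod 4), so quadratic reciprocity gives (377|839) = (839|377). Reduce: 839 ≡ 85 (mod 377). Now have (85|377).
85 ≡ 1 (mod 4), so quadratic reciprocity gives (85|377) = (377|85). Reduce: 377 ≡ 37 (mod 85). Now have (37|85).
37 ≡ 1 (mod 4), so quadratic reciprocity gives (37|85) = (85|37). Reduce: 85 ≡ 11 (mod 37). Now have (11|37).
37 ≡ 1 (mod 4), so quadratic reciprocity gives (11|37) = (37|11). Reduce: 37 ≡ 4 (mod 11). Now have (4|11).
Factor out 2: 4 = 2^2. Since 11 ≡ 3 (mod 8), (2|11) = -1, and (2|11)^2 = +1. Now have (1|11).
(1|11) = 1. Collecting the sign factors: 1.
The Legendre symbol is 1, so x^2 ≡ 1593 (mod 839) has solution.

yes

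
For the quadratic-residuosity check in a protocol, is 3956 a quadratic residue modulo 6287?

(3956/6287)
  = (989/6287)    [6287 ≡ 7 mod 8 ⇒ (2/6287)^2 = +1]
  = (6287/989)    [QR: 989 ≡ 1 mod 4, sign kept]
  = (353/989)    [6287 ≡ 353 mod 989]
  = (989/353)    [QR: 353 ≡ 1 mod 4, sign kept]
  = (283/353)    [989 ≡ 283 mod 353]
  = (353/283)    [QR: 353 ≡ 1 mod 4, sign kept]
  = (70/283)    [353 ≡ 70 mod 283]
  = -(35/283)    [283 ≡ 3 mod 8 ⇒ (2/283) = -1]
  = (283/35)    [QR: both ≡ 3 mod 4, sign flips]
  = (3/35)    [283 ≡ 3 mod 35]
  = -(35/3)    [QR: both ≡ 3 mod 4, sign flips]
  = -(2/3)    [35 ≡ 2 mod 3]
  = (1/3)    [3 ≡ 3 mod 8 ⇒ (2/3) = -1]
  = 1    [(1/3) = 1]
The Legendre symbol is 1, so x^2 ≡ 3956 (mod 6287) has solution.

yes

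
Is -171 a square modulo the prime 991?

Reduce the numerator: -171 ≡ 820 (mod 991), so (-171/991) = (820/991).
Factor out 2: 820 = 2^2·205. Since 991 ≡ 7 (mod 8), (2/991) = +1, and (2/991)^2 = +1. Now have (205/991).
205 ≡ 1 (mod 4), so quadratic reciprocity gives (205/991) = (991/205). Reduce: 991 ≡ 171 (mod 205). Now have (171/205).
205 ≡ 1 (mod 4), so quadratic reciprocity gives (171/205) = (205/171). Reduce: 205 ≡ 34 (mod 171). Now have (34/171).
Factor out 2: 34 = 2·17. Since 171 ≡ 3 (mod 8), (2/171) = -1. Now have -(17/171).
17 ≡ 1 (mod 4), so quadratic reciprocity gives (17/171) = (171/17). Reduce: 171 ≡ 1 (mod 17). Now have -(1/17).
(1/17) = 1. Collecting the sign factors: -1.
The Legendre symbol is -1, so x^2 ≡ -171 (mod 991) has no solution.

no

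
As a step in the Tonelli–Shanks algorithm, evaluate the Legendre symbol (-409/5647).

1

Pull out -1: (-409/5647) = (-1/5647)·(409/5647). Since 5647 ≡ 3 (mod 4), (-1/5647) = -1. Now have -(409/5647).
409 ≡ 1 (mod 4), so quadratic reciprocity gives (409/5647) = (5647/409). Reduce: 5647 ≡ 330 (mod 409). Now have -(330/409).
Factor out 2: 330 = 2·165. Since 409 ≡ 1 (mod 8), (2/409) = +1. Now have -(165/409).
165 ≡ 1 (mod 4), so quadratic reciprocity gives (165/409) = (409/165). Reduce: 409 ≡ 79 (mod 165). Now have -(79/165).
165 ≡ 1 (mod 4), so quadratic reciprocity gives (79/165) = (165/79). Reduce: 165 ≡ 7 (mod 79). Now have -(7/79).
Both 7 ≡ 3 and 79 ≡ 3 (mod 4), so reciprocity gives (7/79) = -(79/7). Reduce: 79 ≡ 2 (mod 7). Now have (2/7).
Factor out 2: 2 = 2. Since 7 ≡ 7 (mod 8), (2/7) = +1. Now have (1/7).
(1/7) = 1. Collecting the sign factors: 1.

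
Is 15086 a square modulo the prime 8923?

yes

(15086/8923)
  = (6163/8923)    [15086 ≡ 6163 mod 8923]
  = -(8923/6163)    [QR: both ≡ 3 mod 4, sign flips]
  = -(2760/6163)    [8923 ≡ 2760 mod 6163]
  = (345/6163)    [6163 ≡ 3 mod 8 ⇒ (2/6163)^3 = -1]
  = (6163/345)    [QR: 345 ≡ 1 mod 4, sign kept]
  = (298/345)    [6163 ≡ 298 mod 345]
  = (149/345)    [345 ≡ 1 mod 8 ⇒ (2/345) = +1]
  = (345/149)    [QR: 149 ≡ 1 mod 4, sign kept]
  = (47/149)    [345 ≡ 47 mod 149]
  = (149/47)    [QR: 149 ≡ 1 mod 4, sign kept]
  = (8/47)    [149 ≡ 8 mod 47]
  = (1/47)    [47 ≡ 7 mod 8 ⇒ (2/47)^3 = +1]
  = 1    [(1/47) = 1]
(15086/8923) = 1, and 8923 is prime, so 15086 is a quadratic residue mod 8923.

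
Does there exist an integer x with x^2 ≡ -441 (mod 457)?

Reduce the numerator: -441 ≡ 16 (mod 457), so (-441/457) = (16/457).
Factor out 2: 16 = 2^4. Since 457 ≡ 1 (mod 8), (2/457) = +1, and (2/457)^4 = +1. Now have (1/457).
(1/457) = 1. Collecting the sign factors: 1.
The Legendre symbol is 1, so x^2 ≡ -441 (mod 457) has solution.

yes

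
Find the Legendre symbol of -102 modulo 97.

-1

(-102/97)
  = (92/97)    [-102 ≡ 92 mod 97]
  = (23/97)    [97 ≡ 1 mod 8 ⇒ (2/97)^2 = +1]
  = (97/23)    [QR: 97 ≡ 1 mod 4, sign kept]
  = (5/23)    [97 ≡ 5 mod 23]
  = (23/5)    [QR: 5 ≡ 1 mod 4, sign kept]
  = (3/5)    [23 ≡ 3 mod 5]
  = (5/3)    [QR: 5 ≡ 1 mod 4, sign kept]
  = (2/3)    [5 ≡ 2 mod 3]
  = -(1/3)    [3 ≡ 3 mod 8 ⇒ (2/3) = -1]
  = -1    [(1/3) = 1]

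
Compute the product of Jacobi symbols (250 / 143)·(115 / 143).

1

By multiplicativity, (250·115 / 143) = (250 / 143)·(115 / 143).
First factor (250 / 143):
Reduce the numerator: 250 ≡ 107 (mod 143), so (250 / 143) = (107 / 143).
Both 107 ≡ 3 and 143 ≡ 3 (mod 4), so reciprocity gives (107 / 143) = -(143 / 107). Reduce: 143 ≡ 36 (mod 107). Now have -(36 / 107).
Factor out 2: 36 = 2^2·9. Since 107 ≡ 3 (mod 8), (2 / 107) = -1, and (2 / 107)^2 = +1. Now have -(9 / 107).
9 ≡ 1 (mod 4), so quadratic reciprocity gives (9 / 107) = (107 / 9). Reduce: 107 ≡ 8 (mod 9). Now have -(8 / 9).
Factor out 2: 8 = 2^3. Since 9 ≡ 1 (mod 8), (2 / 9) = +1, and (2 / 9)^3 = +1. Now have -(1 / 9).
(1 / 9) = 1. Collecting the sign factors: -1.
Second factor (115 / 143):
Both 115 ≡ 3 and 143 ≡ 3 (mod 4), so reciprocity gives (115 / 143) = -(143 / 115). Reduce: 143 ≡ 28 (mod 115). Now have -(28 / 115).
Factor out 2: 28 = 2^2·7. Since 115 ≡ 3 (mod 8), (2 / 115) = -1, and (2 / 115)^2 = +1. Now have -(7 / 115).
Both 7 ≡ 3 and 115 ≡ 3 (mod 4), so reciprocity gives (7 / 115) = -(115 / 7). Reduce: 115 ≡ 3 (mod 7). Now have (3 / 7).
Both 3 ≡ 3 and 7 ≡ 3 (mod 4), so reciprocity gives (3 / 7) = -(7 / 3). Reduce: 7 ≡ 1 (mod 3). Now have -(1 / 3).
(1 / 3) = 1. Collecting the sign factors: -1.
Product: (-1)·(-1) = 1.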